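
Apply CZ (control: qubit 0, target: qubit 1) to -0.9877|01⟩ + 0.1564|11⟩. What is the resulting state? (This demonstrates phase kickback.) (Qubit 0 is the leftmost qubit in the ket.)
-0.9877|01⟩ - 0.1564|11⟩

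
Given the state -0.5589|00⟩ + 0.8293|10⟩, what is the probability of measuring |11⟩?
0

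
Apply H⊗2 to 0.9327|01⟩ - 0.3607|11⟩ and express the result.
0.286|00⟩ - 0.286|01⟩ + 0.6467|10⟩ - 0.6467|11⟩

H⊗2 gives amp(|y⟩) = (1/2) Σ_x (−1)^(x·y) amp(|x⟩), where x·y is the number of positions in which both x and y have a 1.
|00⟩: (0.9327 - 0.3607)/2 = 0.286
|01⟩: (-0.9327 + 0.3607)/2 = -0.286
|10⟩: (0.9327 + 0.3607)/2 = 0.6467
|11⟩: (-0.9327 - 0.3607)/2 = -0.6467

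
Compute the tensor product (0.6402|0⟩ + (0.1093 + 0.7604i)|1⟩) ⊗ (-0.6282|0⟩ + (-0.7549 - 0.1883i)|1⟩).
-0.4022|00⟩ + (-0.4833 - 0.1205i)|01⟩ + (-0.06866 - 0.4777i)|10⟩ + (0.06067 - 0.5946i)|11⟩

amp(|b₁b₂…⟩) = product of the factor amplitudes for bits b₁, b₂, …; only kets whose every factor amplitude is nonzero survive.
|00⟩: (0.6402)(-0.6282) = -0.4022
|01⟩: (0.6402)(-0.7549 - 0.1883i) = (-0.4833 - 0.1205i)
|10⟩: (0.1093 + 0.7604i)(-0.6282) = (-0.06866 - 0.4777i)
|11⟩: (0.1093 + 0.7604i)(-0.7549 - 0.1883i) = (0.06067 - 0.5946i)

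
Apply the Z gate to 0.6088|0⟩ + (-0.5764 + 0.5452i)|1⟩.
0.6088|0⟩ + (0.5764 - 0.5452i)|1⟩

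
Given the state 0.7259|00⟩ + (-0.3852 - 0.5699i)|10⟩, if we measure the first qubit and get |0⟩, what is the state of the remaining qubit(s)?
|0⟩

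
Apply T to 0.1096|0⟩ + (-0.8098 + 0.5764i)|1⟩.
0.1096|0⟩ + (-0.9802 - 0.165i)|1⟩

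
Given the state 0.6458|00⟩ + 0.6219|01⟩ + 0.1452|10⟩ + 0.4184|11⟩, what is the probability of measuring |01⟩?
0.3868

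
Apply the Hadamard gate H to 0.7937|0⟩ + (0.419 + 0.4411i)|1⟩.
(0.8575 + 0.3119i)|0⟩ + (0.265 - 0.3119i)|1⟩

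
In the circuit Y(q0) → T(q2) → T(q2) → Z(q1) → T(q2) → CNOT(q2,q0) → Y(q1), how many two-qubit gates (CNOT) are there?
1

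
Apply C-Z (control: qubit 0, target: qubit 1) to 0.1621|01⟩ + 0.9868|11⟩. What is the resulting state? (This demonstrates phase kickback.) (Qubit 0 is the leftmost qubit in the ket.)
0.1621|01⟩ - 0.9868|11⟩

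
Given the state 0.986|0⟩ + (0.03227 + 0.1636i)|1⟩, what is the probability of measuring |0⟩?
0.9722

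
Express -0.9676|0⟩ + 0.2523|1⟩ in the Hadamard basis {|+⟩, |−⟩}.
-0.5058|+⟩ - 0.8626|−⟩

With |ψ⟩ = α|0⟩ + β|1⟩, the Hadamard-basis coefficients are ⟨+|ψ⟩ = (α + β)/√2 and ⟨−|ψ⟩ = (α − β)/√2.
Here α = -0.9676, β = 0.2523: (α + β)/√2 = -0.5058, (α − β)/√2 = -0.8626.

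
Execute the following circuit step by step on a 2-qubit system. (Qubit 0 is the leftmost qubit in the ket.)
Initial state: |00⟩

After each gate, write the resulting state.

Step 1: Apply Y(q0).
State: i|10⟩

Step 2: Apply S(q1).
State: i|10⟩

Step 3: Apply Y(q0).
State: |00⟩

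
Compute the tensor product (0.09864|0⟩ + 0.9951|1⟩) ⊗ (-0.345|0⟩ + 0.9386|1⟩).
-0.03403|00⟩ + 0.09258|01⟩ - 0.3433|10⟩ + 0.934|11⟩

amp(|b₁b₂…⟩) = product of the factor amplitudes for bits b₁, b₂, …; only kets whose every factor amplitude is nonzero survive.
|00⟩: (0.09864)(-0.345) = -0.03403
|01⟩: (0.09864)(0.9386) = 0.09258
|10⟩: (0.9951)(-0.345) = -0.3433
|11⟩: (0.9951)(0.9386) = 0.934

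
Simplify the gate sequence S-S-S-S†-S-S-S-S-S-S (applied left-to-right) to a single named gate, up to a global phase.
I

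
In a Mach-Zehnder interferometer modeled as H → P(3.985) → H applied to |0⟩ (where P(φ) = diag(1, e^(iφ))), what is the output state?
(0.1675 - 0.3735i)|0⟩ + (0.8325 + 0.3735i)|1⟩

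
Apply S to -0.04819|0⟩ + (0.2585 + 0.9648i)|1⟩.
-0.04819|0⟩ + (-0.9648 + 0.2585i)|1⟩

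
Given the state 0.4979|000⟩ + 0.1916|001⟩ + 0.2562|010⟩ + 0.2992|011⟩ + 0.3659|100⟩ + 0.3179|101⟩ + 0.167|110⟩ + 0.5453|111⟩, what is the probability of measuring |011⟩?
0.08952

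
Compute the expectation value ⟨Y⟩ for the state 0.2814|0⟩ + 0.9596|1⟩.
0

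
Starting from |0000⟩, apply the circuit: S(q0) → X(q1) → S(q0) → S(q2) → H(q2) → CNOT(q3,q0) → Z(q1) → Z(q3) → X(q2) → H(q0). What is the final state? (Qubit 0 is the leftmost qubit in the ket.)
-1/2|0100⟩ - 1/2|0110⟩ - 1/2|1100⟩ - 1/2|1110⟩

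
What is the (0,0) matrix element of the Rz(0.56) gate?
(0.9611 - 0.2764i)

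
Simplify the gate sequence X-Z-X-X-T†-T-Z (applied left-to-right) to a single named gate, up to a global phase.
X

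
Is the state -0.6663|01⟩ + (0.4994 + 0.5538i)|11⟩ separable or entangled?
Separable

Writing the state as a|00⟩ + b|01⟩ + c|10⟩ + d|11⟩, it is a product state iff ad − bc = 0.
Here (a, b, c, d) = (0, -0.6663, 0, (0.4994 + 0.5538i)): ad − bc = (0)(0.4994 + 0.5538i) − (-0.6663)(0) = 0, so the state is separable.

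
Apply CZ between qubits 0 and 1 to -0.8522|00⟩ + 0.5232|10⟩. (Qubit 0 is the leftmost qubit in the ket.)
-0.8522|00⟩ + 0.5232|10⟩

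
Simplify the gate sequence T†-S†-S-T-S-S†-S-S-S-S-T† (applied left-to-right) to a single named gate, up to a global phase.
T†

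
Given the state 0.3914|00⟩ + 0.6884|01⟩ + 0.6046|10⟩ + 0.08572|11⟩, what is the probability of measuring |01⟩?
0.4739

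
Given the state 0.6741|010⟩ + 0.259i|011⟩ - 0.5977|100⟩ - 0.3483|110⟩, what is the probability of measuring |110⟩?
0.1213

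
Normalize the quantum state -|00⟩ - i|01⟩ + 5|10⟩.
-0.1925|00⟩ - 0.1925i|01⟩ + 0.9623|10⟩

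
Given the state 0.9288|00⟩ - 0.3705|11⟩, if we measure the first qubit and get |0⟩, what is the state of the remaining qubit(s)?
|0⟩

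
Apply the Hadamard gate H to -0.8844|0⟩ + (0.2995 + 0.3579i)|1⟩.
(-0.4136 + 0.2531i)|0⟩ + (-0.8371 - 0.2531i)|1⟩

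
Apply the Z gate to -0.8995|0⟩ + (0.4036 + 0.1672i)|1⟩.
-0.8995|0⟩ + (-0.4036 - 0.1672i)|1⟩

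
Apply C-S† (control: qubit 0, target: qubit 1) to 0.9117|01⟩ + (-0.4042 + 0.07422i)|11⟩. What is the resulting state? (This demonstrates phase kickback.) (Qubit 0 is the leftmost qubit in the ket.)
0.9117|01⟩ + (0.07422 + 0.4042i)|11⟩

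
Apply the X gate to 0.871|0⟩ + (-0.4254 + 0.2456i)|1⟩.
(-0.4254 + 0.2456i)|0⟩ + 0.871|1⟩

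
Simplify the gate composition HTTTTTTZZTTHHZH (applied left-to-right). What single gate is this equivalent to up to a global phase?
X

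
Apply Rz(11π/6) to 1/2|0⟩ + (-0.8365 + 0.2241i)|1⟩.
(-0.483 - 0.1294i)|0⟩ + (0.75 - 0.433i)|1⟩

Rz(11π/6) = [[e^(−iθ/2), 0], [0, e^(iθ/2)]] with e^(±iθ/2) = cos(θ/2) ± i·sin(θ/2); θ = 11π/6, cos(θ/2) ≈ -0.965926, sin(θ/2) ≈ 0.258819.
With a = amp(|0⟩) = 1/2 and b = amp(|1⟩) = (-0.8365 + 0.2241i):
new amp(|0⟩) = (-0.965926 - 0.258819i)·a = (-0.483 - 0.1294i)
new amp(|1⟩) = (-0.965926 + 0.258819i)·b = (0.75 - 0.433i)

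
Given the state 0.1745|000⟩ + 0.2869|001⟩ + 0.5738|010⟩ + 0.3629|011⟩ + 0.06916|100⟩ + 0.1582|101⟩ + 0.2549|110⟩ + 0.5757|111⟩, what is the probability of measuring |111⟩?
0.3314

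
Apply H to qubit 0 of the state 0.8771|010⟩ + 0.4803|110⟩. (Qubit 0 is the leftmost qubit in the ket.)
0.9598|010⟩ + 0.2806|110⟩

H on qubit 0 mixes each pair of kets that differ only in qubit 0: amplitudes (a, b) of (|…0…⟩, |…1…⟩) become ((a + b)/√2, (a − b)/√2). Kets absent from the input have amplitude 0.
(|010⟩, |110⟩): (a, b) = (0.8771, 0.4803) → (0.9598, 0.2806)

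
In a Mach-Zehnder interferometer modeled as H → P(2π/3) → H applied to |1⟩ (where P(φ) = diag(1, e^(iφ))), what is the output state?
(0.75 - 0.433i)|0⟩ + (0.25 + 0.433i)|1⟩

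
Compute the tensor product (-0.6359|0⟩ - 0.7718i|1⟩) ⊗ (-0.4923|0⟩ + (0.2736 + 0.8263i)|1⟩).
0.3131|00⟩ + (-0.174 - 0.5254i)|01⟩ + 0.38i|10⟩ + (0.6377 - 0.2112i)|11⟩

amp(|b₁b₂…⟩) = product of the factor amplitudes for bits b₁, b₂, …; only kets whose every factor amplitude is nonzero survive.
|00⟩: (-0.6359)(-0.4923) = 0.3131
|01⟩: (-0.6359)(0.2736 + 0.8263i) = (-0.174 - 0.5254i)
|10⟩: (-0.7718i)(-0.4923) = 0.38i
|11⟩: (-0.7718i)(0.2736 + 0.8263i) = (0.6377 - 0.2112i)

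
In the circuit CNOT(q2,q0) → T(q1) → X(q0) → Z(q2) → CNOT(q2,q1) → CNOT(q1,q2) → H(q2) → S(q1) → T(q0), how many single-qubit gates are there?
6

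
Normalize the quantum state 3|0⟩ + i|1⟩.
0.9487|0⟩ + 0.3162i|1⟩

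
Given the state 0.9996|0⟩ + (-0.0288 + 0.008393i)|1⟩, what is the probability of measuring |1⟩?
0.0008999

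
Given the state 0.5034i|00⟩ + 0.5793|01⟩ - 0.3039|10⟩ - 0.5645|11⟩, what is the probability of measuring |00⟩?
0.2534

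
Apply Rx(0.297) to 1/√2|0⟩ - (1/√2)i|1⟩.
0.5947|0⟩ - 0.8039i|1⟩

Rx(0.297) = [[cos(θ/2), −i·sin(θ/2)], [−i·sin(θ/2), cos(θ/2)]]; θ = 0.297, cos(θ/2) ≈ 0.988994, sin(θ/2) ≈ 0.147955.
With a = amp(|0⟩) = 1/√2 and b = amp(|1⟩) = -(1/√2)i:
new amp(|0⟩) = (0.988994)·a + (-0.147955i)·b = 0.5947
new amp(|1⟩) = (-0.147955i)·a + (0.988994)·b = -0.8039i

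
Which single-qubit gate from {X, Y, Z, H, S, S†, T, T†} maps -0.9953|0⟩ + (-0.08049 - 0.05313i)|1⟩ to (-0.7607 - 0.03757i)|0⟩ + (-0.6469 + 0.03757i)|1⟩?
H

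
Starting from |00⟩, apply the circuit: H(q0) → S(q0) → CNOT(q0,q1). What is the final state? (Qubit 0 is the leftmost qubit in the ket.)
1/√2|00⟩ + (1/√2)i|11⟩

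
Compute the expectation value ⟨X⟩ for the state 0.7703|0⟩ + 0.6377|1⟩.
0.9824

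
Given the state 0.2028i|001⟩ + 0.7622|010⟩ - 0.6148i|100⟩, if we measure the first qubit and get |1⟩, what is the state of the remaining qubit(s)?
-i|00⟩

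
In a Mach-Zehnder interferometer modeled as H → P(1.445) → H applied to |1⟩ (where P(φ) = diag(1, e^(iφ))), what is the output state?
(0.4373 - 0.496i)|0⟩ + (0.5627 + 0.496i)|1⟩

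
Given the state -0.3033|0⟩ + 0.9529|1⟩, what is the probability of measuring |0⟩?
0.09199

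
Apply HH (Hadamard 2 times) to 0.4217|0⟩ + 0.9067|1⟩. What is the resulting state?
0.4217|0⟩ + 0.9067|1⟩

H² = I, so an even number of Hadamards cancels: H^2 = I and the state is unchanged.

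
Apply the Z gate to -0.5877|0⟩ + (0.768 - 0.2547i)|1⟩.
-0.5877|0⟩ + (-0.768 + 0.2547i)|1⟩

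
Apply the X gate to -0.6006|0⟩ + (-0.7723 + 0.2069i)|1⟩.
(-0.7723 + 0.2069i)|0⟩ - 0.6006|1⟩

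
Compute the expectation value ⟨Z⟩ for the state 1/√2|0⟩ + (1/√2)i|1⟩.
0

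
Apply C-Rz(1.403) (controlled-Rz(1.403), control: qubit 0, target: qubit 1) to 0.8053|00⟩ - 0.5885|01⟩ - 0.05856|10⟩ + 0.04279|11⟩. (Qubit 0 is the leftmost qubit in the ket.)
0.8053|00⟩ - 0.5885|01⟩ + (-0.04473 + 0.03779i)|10⟩ + (0.03269 + 0.02762i)|11⟩

C-Rz(1.403) leaves the control-|0⟩ kets |00⟩, |01⟩ unchanged and applies Rz(1.403) to qubit 1 on the control-|1⟩ pair (|10⟩, |11⟩).
Rz(1.403) = [[e^(−iθ/2), 0], [0, e^(iθ/2)]] with e^(±iθ/2) = cos(θ/2) ± i·sin(θ/2); θ = 1.403, cos(θ/2) ≈ 0.763875, sin(θ/2) ≈ 0.645364.
With a = amp(|10⟩) = -0.05856 and b = amp(|11⟩) = 0.04279:
new amp(|10⟩) = (0.763875 - 0.645364i)·a = (-0.04473 + 0.03779i)
new amp(|11⟩) = (0.763875 + 0.645364i)·b = (0.03269 + 0.02762i)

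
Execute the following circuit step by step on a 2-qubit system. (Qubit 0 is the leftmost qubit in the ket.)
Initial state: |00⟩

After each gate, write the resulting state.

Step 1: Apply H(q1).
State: 1/√2|00⟩ + 1/√2|01⟩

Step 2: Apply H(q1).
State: |00⟩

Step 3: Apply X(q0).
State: |10⟩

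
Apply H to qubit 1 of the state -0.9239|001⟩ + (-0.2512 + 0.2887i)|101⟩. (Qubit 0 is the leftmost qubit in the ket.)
-0.6533|001⟩ - 0.6533|011⟩ + (-0.1776 + 0.2041i)|101⟩ + (-0.1776 + 0.2041i)|111⟩

H on qubit 1 mixes each pair of kets that differ only in qubit 1: amplitudes (a, b) of (|…0…⟩, |…1…⟩) become ((a + b)/√2, (a − b)/√2). Kets absent from the input have amplitude 0.
(|001⟩, |011⟩): (a, b) = (-0.9239, 0) → (-0.6533, -0.6533)
(|101⟩, |111⟩): (a, b) = ((-0.2512 + 0.2887i), 0) → ((-0.1776 + 0.2041i), (-0.1776 + 0.2041i))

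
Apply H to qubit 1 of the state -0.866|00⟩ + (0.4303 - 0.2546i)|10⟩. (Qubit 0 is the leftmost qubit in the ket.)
-0.6124|00⟩ - 0.6124|01⟩ + (0.3043 - 0.18i)|10⟩ + (0.3043 - 0.18i)|11⟩

H on qubit 1 mixes each pair of kets that differ only in qubit 1: amplitudes (a, b) of (|…0…⟩, |…1…⟩) become ((a + b)/√2, (a − b)/√2). Kets absent from the input have amplitude 0.
(|00⟩, |01⟩): (a, b) = (-0.866, 0) → (-0.6124, -0.6124)
(|10⟩, |11⟩): (a, b) = ((0.4303 - 0.2546i), 0) → ((0.3043 - 0.18i), (0.3043 - 0.18i))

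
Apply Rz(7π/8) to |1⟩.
(0.1951 + 0.9808i)|1⟩

Rz(7π/8) = [[e^(−iθ/2), 0], [0, e^(iθ/2)]] with e^(±iθ/2) = cos(θ/2) ± i·sin(θ/2); θ = 7π/8, cos(θ/2) ≈ 0.19509, sin(θ/2) ≈ 0.980785.
With a = amp(|0⟩) = 0 and b = amp(|1⟩) = 1:
new amp(|0⟩) = (0.19509 - 0.980785i)·a = 0
new amp(|1⟩) = (0.19509 + 0.980785i)·b = (0.1951 + 0.9808i)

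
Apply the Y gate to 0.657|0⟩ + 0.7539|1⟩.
-0.7539i|0⟩ + 0.657i|1⟩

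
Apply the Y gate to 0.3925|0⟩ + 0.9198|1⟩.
-0.9198i|0⟩ + 0.3925i|1⟩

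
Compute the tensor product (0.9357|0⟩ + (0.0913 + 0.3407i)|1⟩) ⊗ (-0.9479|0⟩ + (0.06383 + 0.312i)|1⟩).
-0.887|00⟩ + (0.05973 + 0.2919i)|01⟩ + (-0.08654 - 0.3229i)|10⟩ + (-0.1005 + 0.05023i)|11⟩

amp(|b₁b₂…⟩) = product of the factor amplitudes for bits b₁, b₂, …; only kets whose every factor amplitude is nonzero survive.
|00⟩: (0.9357)(-0.9479) = -0.887
|01⟩: (0.9357)(0.06383 + 0.312i) = (0.05973 + 0.2919i)
|10⟩: (0.0913 + 0.3407i)(-0.9479) = (-0.08654 - 0.3229i)
|11⟩: (0.0913 + 0.3407i)(0.06383 + 0.312i) = (-0.1005 + 0.05023i)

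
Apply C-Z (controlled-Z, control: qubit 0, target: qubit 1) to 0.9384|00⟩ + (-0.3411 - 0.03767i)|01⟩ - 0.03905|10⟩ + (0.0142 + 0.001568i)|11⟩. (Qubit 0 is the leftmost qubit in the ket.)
0.9384|00⟩ + (-0.3411 - 0.03767i)|01⟩ - 0.03905|10⟩ + (-0.0142 - 0.001568i)|11⟩

C-Z leaves the control-|0⟩ kets |00⟩, |01⟩ unchanged and applies Z to qubit 1 on the control-|1⟩ pair (|10⟩, |11⟩).
Z = [[1, 0], [0, -1]].
With a = amp(|10⟩) = -0.03905 and b = amp(|11⟩) = (0.0142 + 0.001568i):
new amp(|10⟩) = (1)·a = -0.03905
new amp(|11⟩) = (-1)·b = (-0.0142 - 0.001568i)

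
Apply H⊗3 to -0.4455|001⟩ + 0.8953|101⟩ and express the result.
0.159|000⟩ - 0.159|001⟩ + 0.159|010⟩ - 0.159|011⟩ - 0.474|100⟩ + 0.474|101⟩ - 0.474|110⟩ + 0.474|111⟩

H⊗3 gives amp(|y⟩) = (1/2√2) Σ_x (−1)^(x·y) amp(|x⟩), where x·y is the number of positions in which both x and y have a 1.
|000⟩: (-0.4455 + 0.8953)/(2√2) = 0.159
|001⟩: (0.4455 - 0.8953)/(2√2) = -0.159
|010⟩: (-0.4455 + 0.8953)/(2√2) = 0.159
|011⟩: (0.4455 - 0.8953)/(2√2) = -0.159
|100⟩: (-0.4455 - 0.8953)/(2√2) = -0.474
|101⟩: (0.4455 + 0.8953)/(2√2) = 0.474
|110⟩: (-0.4455 - 0.8953)/(2√2) = -0.474
|111⟩: (0.4455 + 0.8953)/(2√2) = 0.474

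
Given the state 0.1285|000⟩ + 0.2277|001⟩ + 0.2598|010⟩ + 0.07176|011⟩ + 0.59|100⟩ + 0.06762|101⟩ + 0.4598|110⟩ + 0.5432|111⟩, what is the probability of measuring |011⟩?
0.005149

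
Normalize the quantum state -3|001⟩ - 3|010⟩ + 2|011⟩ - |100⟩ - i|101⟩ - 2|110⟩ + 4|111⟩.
-0.4523|001⟩ - 0.4523|010⟩ + 0.3015|011⟩ - 0.1508|100⟩ - 0.1508i|101⟩ - 0.3015|110⟩ + 0.603|111⟩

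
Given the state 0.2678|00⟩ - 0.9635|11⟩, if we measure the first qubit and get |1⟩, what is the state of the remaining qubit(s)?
-|1⟩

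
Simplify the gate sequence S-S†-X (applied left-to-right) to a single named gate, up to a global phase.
X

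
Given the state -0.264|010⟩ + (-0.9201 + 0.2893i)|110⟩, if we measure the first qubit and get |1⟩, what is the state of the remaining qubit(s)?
(-0.954 + 0.2999i)|10⟩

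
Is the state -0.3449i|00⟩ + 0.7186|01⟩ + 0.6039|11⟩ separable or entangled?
Entangled

Writing the state as a|00⟩ + b|01⟩ + c|10⟩ + d|11⟩, it is a product state iff ad − bc = 0.
Here (a, b, c, d) = (-0.3449i, 0.7186, 0, 0.6039): ad − bc = (-0.3449i)(0.6039) − (0.7186)(0) = -0.2083i ≠ 0, so the state is entangled.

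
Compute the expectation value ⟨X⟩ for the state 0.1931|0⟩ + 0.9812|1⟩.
0.3789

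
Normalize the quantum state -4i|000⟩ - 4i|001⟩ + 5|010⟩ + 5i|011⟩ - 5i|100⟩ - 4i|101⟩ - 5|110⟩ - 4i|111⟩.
-0.3123i|000⟩ - 0.3123i|001⟩ + 0.3904|010⟩ + 0.3904i|011⟩ - 0.3904i|100⟩ - 0.3123i|101⟩ - 0.3904|110⟩ - 0.3123i|111⟩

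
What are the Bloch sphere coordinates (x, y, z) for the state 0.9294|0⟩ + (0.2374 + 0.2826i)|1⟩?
(0.4413, 0.5253, 0.7276)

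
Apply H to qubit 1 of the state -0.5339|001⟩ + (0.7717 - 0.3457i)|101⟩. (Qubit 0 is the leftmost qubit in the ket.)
-0.3775|001⟩ - 0.3775|011⟩ + (0.5457 - 0.2444i)|101⟩ + (0.5457 - 0.2444i)|111⟩

H on qubit 1 mixes each pair of kets that differ only in qubit 1: amplitudes (a, b) of (|…0…⟩, |…1…⟩) become ((a + b)/√2, (a − b)/√2). Kets absent from the input have amplitude 0.
(|001⟩, |011⟩): (a, b) = (-0.5339, 0) → (-0.3775, -0.3775)
(|101⟩, |111⟩): (a, b) = ((0.7717 - 0.3457i), 0) → ((0.5457 - 0.2444i), (0.5457 - 0.2444i))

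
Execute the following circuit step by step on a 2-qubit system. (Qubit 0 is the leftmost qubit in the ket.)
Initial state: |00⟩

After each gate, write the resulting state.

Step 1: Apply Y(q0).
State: i|10⟩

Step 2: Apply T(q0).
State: (-1/√2 + (1/√2)i)|10⟩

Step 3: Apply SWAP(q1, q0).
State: (-1/√2 + (1/√2)i)|01⟩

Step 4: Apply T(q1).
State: -|01⟩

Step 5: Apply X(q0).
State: -|11⟩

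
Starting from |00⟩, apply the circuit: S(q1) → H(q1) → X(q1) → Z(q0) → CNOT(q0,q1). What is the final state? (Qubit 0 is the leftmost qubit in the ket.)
1/√2|00⟩ + 1/√2|01⟩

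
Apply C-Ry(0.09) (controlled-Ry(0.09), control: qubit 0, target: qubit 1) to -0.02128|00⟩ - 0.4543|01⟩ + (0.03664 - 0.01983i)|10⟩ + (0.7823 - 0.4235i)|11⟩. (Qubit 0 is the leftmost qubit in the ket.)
-0.02128|00⟩ - 0.4543|01⟩ + (0.001411 - 0.0007589i)|10⟩ + (0.7832 - 0.424i)|11⟩

C-Ry(0.09) leaves the control-|0⟩ kets |00⟩, |01⟩ unchanged and applies Ry(0.09) to qubit 1 on the control-|1⟩ pair (|10⟩, |11⟩).
Ry(0.09) = [[cos(θ/2), −sin(θ/2)], [sin(θ/2), cos(θ/2)]]; θ = 0.09, cos(θ/2) ≈ 0.998988, sin(θ/2) ≈ 0.0449848.
With a = amp(|10⟩) = (0.03664 - 0.01983i) and b = amp(|11⟩) = (0.7823 - 0.4235i):
new amp(|10⟩) = (0.998988)·a + (-0.0449848)·b = (0.001411 - 0.0007589i)
new amp(|11⟩) = (0.0449848)·a + (0.998988)·b = (0.7832 - 0.424i)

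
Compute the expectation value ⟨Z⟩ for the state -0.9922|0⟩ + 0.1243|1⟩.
0.969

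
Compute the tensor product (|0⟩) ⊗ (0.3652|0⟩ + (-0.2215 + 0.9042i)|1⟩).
0.3652|00⟩ + (-0.2215 + 0.9042i)|01⟩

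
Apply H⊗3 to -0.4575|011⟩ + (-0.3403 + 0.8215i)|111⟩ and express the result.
(-0.2821 + 0.2904i)|000⟩ + (0.2821 - 0.2904i)|001⟩ + (0.2821 - 0.2904i)|010⟩ + (-0.2821 + 0.2904i)|011⟩ + (-0.04144 - 0.2904i)|100⟩ + (0.04144 + 0.2904i)|101⟩ + (0.04144 + 0.2904i)|110⟩ + (-0.04144 - 0.2904i)|111⟩

H⊗3 gives amp(|y⟩) = (1/2√2) Σ_x (−1)^(x·y) amp(|x⟩), where x·y is the number of positions in which both x and y have a 1.
|000⟩: (-0.4575 + (-0.3403 + 0.8215i))/(2√2) = (-0.2821 + 0.2904i)
|001⟩: (0.4575 - (-0.3403 + 0.8215i))/(2√2) = (0.2821 - 0.2904i)
|010⟩: (0.4575 - (-0.3403 + 0.8215i))/(2√2) = (0.2821 - 0.2904i)
|011⟩: (-0.4575 + (-0.3403 + 0.8215i))/(2√2) = (-0.2821 + 0.2904i)
|100⟩: (-0.4575 - (-0.3403 + 0.8215i))/(2√2) = (-0.04144 - 0.2904i)
|101⟩: (0.4575 + (-0.3403 + 0.8215i))/(2√2) = (0.04144 + 0.2904i)
|110⟩: (0.4575 + (-0.3403 + 0.8215i))/(2√2) = (0.04144 + 0.2904i)
|111⟩: (-0.4575 - (-0.3403 + 0.8215i))/(2√2) = (-0.04144 - 0.2904i)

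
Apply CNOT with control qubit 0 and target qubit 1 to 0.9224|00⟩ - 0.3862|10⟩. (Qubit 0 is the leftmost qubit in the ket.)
0.9224|00⟩ - 0.3862|11⟩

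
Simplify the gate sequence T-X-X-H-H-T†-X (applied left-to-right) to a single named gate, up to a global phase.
X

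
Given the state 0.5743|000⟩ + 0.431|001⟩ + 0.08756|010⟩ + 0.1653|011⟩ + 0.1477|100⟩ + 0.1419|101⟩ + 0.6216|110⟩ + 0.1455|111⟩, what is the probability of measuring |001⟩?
0.1858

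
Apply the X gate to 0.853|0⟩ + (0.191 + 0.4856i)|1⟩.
(0.191 + 0.4856i)|0⟩ + 0.853|1⟩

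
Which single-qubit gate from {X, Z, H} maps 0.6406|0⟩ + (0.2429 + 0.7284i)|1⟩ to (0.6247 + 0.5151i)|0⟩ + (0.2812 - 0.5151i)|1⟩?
H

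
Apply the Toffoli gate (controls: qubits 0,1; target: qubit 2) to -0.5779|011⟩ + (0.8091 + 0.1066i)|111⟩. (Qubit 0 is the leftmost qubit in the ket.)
-0.5779|011⟩ + (0.8091 + 0.1066i)|110⟩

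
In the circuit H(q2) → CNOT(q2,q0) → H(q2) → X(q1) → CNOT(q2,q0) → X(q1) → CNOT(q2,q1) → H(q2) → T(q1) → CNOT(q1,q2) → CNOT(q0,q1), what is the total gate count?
11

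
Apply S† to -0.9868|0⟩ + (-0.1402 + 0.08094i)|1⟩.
-0.9868|0⟩ + (0.08094 + 0.1402i)|1⟩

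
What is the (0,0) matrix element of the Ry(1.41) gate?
0.7616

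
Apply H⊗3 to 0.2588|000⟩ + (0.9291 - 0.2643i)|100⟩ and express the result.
(0.42 - 0.09344i)|000⟩ + (0.42 - 0.09344i)|001⟩ + (0.42 - 0.09344i)|010⟩ + (0.42 - 0.09344i)|011⟩ + (-0.237 + 0.09344i)|100⟩ + (-0.237 + 0.09344i)|101⟩ + (-0.237 + 0.09344i)|110⟩ + (-0.237 + 0.09344i)|111⟩

H⊗3 gives amp(|y⟩) = (1/2√2) Σ_x (−1)^(x·y) amp(|x⟩), where x·y is the number of positions in which both x and y have a 1.
|000⟩: (0.2588 + (0.9291 - 0.2643i))/(2√2) = (0.42 - 0.09344i)
|001⟩: (0.2588 + (0.9291 - 0.2643i))/(2√2) = (0.42 - 0.09344i)
|010⟩: (0.2588 + (0.9291 - 0.2643i))/(2√2) = (0.42 - 0.09344i)
|011⟩: (0.2588 + (0.9291 - 0.2643i))/(2√2) = (0.42 - 0.09344i)
|100⟩: (0.2588 - (0.9291 - 0.2643i))/(2√2) = (-0.237 + 0.09344i)
|101⟩: (0.2588 - (0.9291 - 0.2643i))/(2√2) = (-0.237 + 0.09344i)
|110⟩: (0.2588 - (0.9291 - 0.2643i))/(2√2) = (-0.237 + 0.09344i)
|111⟩: (0.2588 - (0.9291 - 0.2643i))/(2√2) = (-0.237 + 0.09344i)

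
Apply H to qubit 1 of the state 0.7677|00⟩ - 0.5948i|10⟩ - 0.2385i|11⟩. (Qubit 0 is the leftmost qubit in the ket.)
0.5428|00⟩ + 0.5428|01⟩ - 0.5892i|10⟩ - 0.2519i|11⟩

H on qubit 1 mixes each pair of kets that differ only in qubit 1: amplitudes (a, b) of (|…0…⟩, |…1…⟩) become ((a + b)/√2, (a − b)/√2). Kets absent from the input have amplitude 0.
(|00⟩, |01⟩): (a, b) = (0.7677, 0) → (0.5428, 0.5428)
(|10⟩, |11⟩): (a, b) = (-0.5948i, -0.2385i) → (-0.5892i, -0.2519i)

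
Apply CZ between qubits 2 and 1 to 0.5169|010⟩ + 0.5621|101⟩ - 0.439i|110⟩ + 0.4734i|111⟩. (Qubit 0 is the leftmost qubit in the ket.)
0.5169|010⟩ + 0.5621|101⟩ - 0.439i|110⟩ - 0.4734i|111⟩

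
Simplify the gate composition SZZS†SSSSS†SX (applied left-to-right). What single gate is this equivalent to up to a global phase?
X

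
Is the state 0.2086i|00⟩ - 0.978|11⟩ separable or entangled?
Entangled

Writing the state as a|00⟩ + b|01⟩ + c|10⟩ + d|11⟩, it is a product state iff ad − bc = 0.
Here (a, b, c, d) = (0.2086i, 0, 0, -0.978): ad − bc = (0.2086i)(-0.978) − (0)(0) = -0.204i ≠ 0, so the state is entangled.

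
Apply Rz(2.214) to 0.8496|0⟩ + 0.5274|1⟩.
(0.3801 - 0.7598i)|0⟩ + (0.2359 + 0.4717i)|1⟩

Rz(2.214) = [[e^(−iθ/2), 0], [0, e^(iθ/2)]] with e^(±iθ/2) = cos(θ/2) ± i·sin(θ/2); θ = 2.214, cos(θ/2) ≈ 0.447347, sin(θ/2) ≈ 0.894361.
With a = amp(|0⟩) = 0.8496 and b = amp(|1⟩) = 0.5274:
new amp(|0⟩) = (0.447347 - 0.894361i)·a = (0.3801 - 0.7598i)
new amp(|1⟩) = (0.447347 + 0.894361i)·b = (0.2359 + 0.4717i)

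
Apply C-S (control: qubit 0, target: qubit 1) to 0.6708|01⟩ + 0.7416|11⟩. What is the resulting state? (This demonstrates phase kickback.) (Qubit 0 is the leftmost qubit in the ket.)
0.6708|01⟩ + 0.7416i|11⟩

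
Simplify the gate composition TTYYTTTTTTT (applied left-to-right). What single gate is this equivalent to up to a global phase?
T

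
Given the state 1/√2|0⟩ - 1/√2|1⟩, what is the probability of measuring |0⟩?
1/2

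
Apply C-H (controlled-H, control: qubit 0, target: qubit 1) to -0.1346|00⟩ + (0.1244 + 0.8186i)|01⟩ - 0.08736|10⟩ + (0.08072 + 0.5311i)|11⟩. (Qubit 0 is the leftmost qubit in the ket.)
-0.1346|00⟩ + (0.1244 + 0.8186i)|01⟩ + (-0.004695 + 0.3755i)|10⟩ + (-0.1189 - 0.3755i)|11⟩

C-H leaves the control-|0⟩ kets |00⟩, |01⟩ unchanged and applies H to qubit 1 on the control-|1⟩ pair (|10⟩, |11⟩).
H = [[1/√2, 1/√2], [1/√2, -1/√2]].
With a = amp(|10⟩) = -0.08736 and b = amp(|11⟩) = (0.08072 + 0.5311i):
new amp(|10⟩) = (1/√2)·a + (1/√2)·b = (-0.004695 + 0.3755i)
new amp(|11⟩) = (1/√2)·a + (-1/√2)·b = (-0.1189 - 0.3755i)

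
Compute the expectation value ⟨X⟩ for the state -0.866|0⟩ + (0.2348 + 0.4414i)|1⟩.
-0.4067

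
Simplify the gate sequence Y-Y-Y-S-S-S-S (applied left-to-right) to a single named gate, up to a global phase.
Y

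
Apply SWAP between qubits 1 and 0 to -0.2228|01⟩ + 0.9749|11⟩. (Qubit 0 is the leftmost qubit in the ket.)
-0.2228|10⟩ + 0.9749|11⟩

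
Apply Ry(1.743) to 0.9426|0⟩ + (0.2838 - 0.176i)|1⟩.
(0.3895 + 0.1347i)|0⟩ + (0.904 - 0.1133i)|1⟩

Ry(1.743) = [[cos(θ/2), −sin(θ/2)], [sin(θ/2), cos(θ/2)]]; θ = 1.743, cos(θ/2) ≈ 0.643679, sin(θ/2) ≈ 0.765295.
With a = amp(|0⟩) = 0.9426 and b = amp(|1⟩) = (0.2838 - 0.176i):
new amp(|0⟩) = (0.643679)·a + (-0.765295)·b = (0.3895 + 0.1347i)
new amp(|1⟩) = (0.765295)·a + (0.643679)·b = (0.904 - 0.1133i)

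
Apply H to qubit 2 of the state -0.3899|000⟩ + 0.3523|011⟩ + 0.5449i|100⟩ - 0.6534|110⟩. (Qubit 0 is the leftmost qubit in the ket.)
-0.2757|000⟩ - 0.2757|001⟩ + 0.2491|010⟩ - 0.2491|011⟩ + 0.3853i|100⟩ + 0.3853i|101⟩ - 0.462|110⟩ - 0.462|111⟩

H on qubit 2 mixes each pair of kets that differ only in qubit 2: amplitudes (a, b) of (|…0…⟩, |…1…⟩) become ((a + b)/√2, (a − b)/√2). Kets absent from the input have amplitude 0.
(|000⟩, |001⟩): (a, b) = (-0.3899, 0) → (-0.2757, -0.2757)
(|010⟩, |011⟩): (a, b) = (0, 0.3523) → (0.2491, -0.2491)
(|100⟩, |101⟩): (a, b) = (0.5449i, 0) → (0.3853i, 0.3853i)
(|110⟩, |111⟩): (a, b) = (-0.6534, 0) → (-0.462, -0.462)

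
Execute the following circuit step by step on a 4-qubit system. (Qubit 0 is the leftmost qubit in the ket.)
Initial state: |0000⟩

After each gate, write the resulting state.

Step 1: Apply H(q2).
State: 1/√2|0000⟩ + 1/√2|0010⟩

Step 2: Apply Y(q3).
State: (1/√2)i|0001⟩ + (1/√2)i|0011⟩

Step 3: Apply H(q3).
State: (1/2)i|0000⟩ - (1/2)i|0001⟩ + (1/2)i|0010⟩ - (1/2)i|0011⟩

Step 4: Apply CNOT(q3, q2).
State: (1/2)i|0000⟩ - (1/2)i|0001⟩ + (1/2)i|0010⟩ - (1/2)i|0011⟩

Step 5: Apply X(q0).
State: (1/2)i|1000⟩ - (1/2)i|1001⟩ + (1/2)i|1010⟩ - (1/2)i|1011⟩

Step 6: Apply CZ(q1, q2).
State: (1/2)i|1000⟩ - (1/2)i|1001⟩ + (1/2)i|1010⟩ - (1/2)i|1011⟩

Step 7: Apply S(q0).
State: -1/2|1000⟩ + 1/2|1001⟩ - 1/2|1010⟩ + 1/2|1011⟩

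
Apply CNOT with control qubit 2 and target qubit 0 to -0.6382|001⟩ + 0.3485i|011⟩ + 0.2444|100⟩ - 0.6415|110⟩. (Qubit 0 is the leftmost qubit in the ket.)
0.2444|100⟩ - 0.6382|101⟩ - 0.6415|110⟩ + 0.3485i|111⟩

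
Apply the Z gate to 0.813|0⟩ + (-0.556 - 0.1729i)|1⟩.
0.813|0⟩ + (0.556 + 0.1729i)|1⟩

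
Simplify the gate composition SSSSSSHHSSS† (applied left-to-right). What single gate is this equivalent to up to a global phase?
S†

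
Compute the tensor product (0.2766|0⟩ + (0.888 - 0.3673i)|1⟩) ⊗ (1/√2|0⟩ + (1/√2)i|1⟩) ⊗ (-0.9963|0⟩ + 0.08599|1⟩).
-0.1949|000⟩ + 0.01682|001⟩ - 0.1949i|010⟩ + 0.01682i|011⟩ + (-0.6256 + 0.2588i)|100⟩ + (0.05399 - 0.02233i)|101⟩ + (-0.2588 - 0.6256i)|110⟩ + (0.02233 + 0.05399i)|111⟩

amp(|b₁b₂…⟩) = product of the factor amplitudes for bits b₁, b₂, …; only kets whose every factor amplitude is nonzero survive.
|000⟩: (0.2766)(1/√2)(-0.9963) = -0.1949
|001⟩: (0.2766)(1/√2)(0.08599) = 0.01682
|010⟩: (0.2766)((1/√2)i)(-0.9963) = -0.1949i
|011⟩: (0.2766)((1/√2)i)(0.08599) = 0.01682i
|100⟩: (0.888 - 0.3673i)(1/√2)(-0.9963) = (-0.6256 + 0.2588i)
|101⟩: (0.888 - 0.3673i)(1/√2)(0.08599) = (0.05399 - 0.02233i)
|110⟩: (0.888 - 0.3673i)((1/√2)i)(-0.9963) = (-0.2588 - 0.6256i)
|111⟩: (0.888 - 0.3673i)((1/√2)i)(0.08599) = (0.02233 + 0.05399i)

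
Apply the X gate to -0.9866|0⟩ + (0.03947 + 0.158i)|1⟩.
(0.03947 + 0.158i)|0⟩ - 0.9866|1⟩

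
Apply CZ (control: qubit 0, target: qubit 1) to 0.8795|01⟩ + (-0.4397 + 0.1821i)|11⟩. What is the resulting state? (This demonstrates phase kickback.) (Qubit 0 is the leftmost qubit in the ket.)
0.8795|01⟩ + (0.4397 - 0.1821i)|11⟩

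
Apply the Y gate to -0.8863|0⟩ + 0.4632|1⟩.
-0.4632i|0⟩ - 0.8863i|1⟩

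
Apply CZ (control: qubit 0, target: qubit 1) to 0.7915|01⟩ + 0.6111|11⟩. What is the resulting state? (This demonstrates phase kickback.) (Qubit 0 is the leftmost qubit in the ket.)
0.7915|01⟩ - 0.6111|11⟩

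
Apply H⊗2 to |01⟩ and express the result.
1/2|00⟩ - 1/2|01⟩ + 1/2|10⟩ - 1/2|11⟩

H⊗2 gives amp(|y⟩) = (1/2) Σ_x (−1)^(x·y) amp(|x⟩), where x·y is the number of positions in which both x and y have a 1.
|00⟩: (1)/2 = 1/2
|01⟩: (-1)/2 = -1/2
|10⟩: (1)/2 = 1/2
|11⟩: (-1)/2 = -1/2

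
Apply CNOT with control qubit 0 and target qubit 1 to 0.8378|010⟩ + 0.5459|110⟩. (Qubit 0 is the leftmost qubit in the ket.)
0.8378|010⟩ + 0.5459|100⟩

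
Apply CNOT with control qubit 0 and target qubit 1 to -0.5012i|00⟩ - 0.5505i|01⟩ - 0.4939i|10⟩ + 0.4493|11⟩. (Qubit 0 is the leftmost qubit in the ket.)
-0.5012i|00⟩ - 0.5505i|01⟩ + 0.4493|10⟩ - 0.4939i|11⟩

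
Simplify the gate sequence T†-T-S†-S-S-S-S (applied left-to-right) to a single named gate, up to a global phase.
S†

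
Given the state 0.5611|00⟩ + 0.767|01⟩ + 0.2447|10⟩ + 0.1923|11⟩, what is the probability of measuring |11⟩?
0.03698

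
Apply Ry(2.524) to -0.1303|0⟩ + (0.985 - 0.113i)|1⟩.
(-0.978 + 0.1077i)|0⟩ + (0.1752 - 0.03434i)|1⟩

Ry(2.524) = [[cos(θ/2), −sin(θ/2)], [sin(θ/2), cos(θ/2)]]; θ = 2.524, cos(θ/2) ≈ 0.303912, sin(θ/2) ≈ 0.9527.
With a = amp(|0⟩) = -0.1303 and b = amp(|1⟩) = (0.985 - 0.113i):
new amp(|0⟩) = (0.303912)·a + (-0.9527)·b = (-0.978 + 0.1077i)
new amp(|1⟩) = (0.9527)·a + (0.303912)·b = (0.1752 - 0.03434i)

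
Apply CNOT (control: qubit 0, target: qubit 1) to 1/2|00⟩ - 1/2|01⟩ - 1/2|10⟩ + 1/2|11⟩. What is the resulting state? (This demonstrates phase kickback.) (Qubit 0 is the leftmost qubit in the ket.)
1/2|00⟩ - 1/2|01⟩ + 1/2|10⟩ - 1/2|11⟩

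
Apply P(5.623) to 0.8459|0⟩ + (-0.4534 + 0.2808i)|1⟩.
0.8459|0⟩ + (-0.1859 + 0.4999i)|1⟩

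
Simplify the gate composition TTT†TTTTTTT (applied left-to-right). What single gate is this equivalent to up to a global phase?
I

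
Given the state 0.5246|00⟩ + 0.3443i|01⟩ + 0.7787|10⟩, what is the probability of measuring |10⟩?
0.6064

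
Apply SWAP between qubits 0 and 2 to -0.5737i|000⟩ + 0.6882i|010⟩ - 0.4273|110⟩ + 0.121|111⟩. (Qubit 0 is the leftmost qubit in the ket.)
-0.5737i|000⟩ + 0.6882i|010⟩ - 0.4273|011⟩ + 0.121|111⟩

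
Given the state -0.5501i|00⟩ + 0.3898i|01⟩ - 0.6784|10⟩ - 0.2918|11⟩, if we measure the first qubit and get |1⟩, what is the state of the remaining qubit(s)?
-0.9186|0⟩ - 0.3951|1⟩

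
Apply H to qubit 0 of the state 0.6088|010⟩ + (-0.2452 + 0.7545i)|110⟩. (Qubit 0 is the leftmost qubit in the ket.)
(0.2571 + 0.5335i)|010⟩ + (0.6039 - 0.5335i)|110⟩

H on qubit 0 mixes each pair of kets that differ only in qubit 0: amplitudes (a, b) of (|…0…⟩, |…1…⟩) become ((a + b)/√2, (a − b)/√2). Kets absent from the input have amplitude 0.
(|010⟩, |110⟩): (a, b) = (0.6088, (-0.2452 + 0.7545i)) → ((0.2571 + 0.5335i), (0.6039 - 0.5335i))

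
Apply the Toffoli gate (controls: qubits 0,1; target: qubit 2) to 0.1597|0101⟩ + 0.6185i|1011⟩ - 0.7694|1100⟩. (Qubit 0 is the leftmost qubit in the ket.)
0.1597|0101⟩ + 0.6185i|1011⟩ - 0.7694|1110⟩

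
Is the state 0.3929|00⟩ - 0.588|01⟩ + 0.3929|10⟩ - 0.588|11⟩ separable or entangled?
Separable

Writing the state as a|00⟩ + b|01⟩ + c|10⟩ + d|11⟩, it is a product state iff ad − bc = 0.
Here (a, b, c, d) = (0.3929, -0.588, 0.3929, -0.588): ad − bc = (0.3929)(-0.588) − (-0.588)(0.3929) = 0, so the state is separable.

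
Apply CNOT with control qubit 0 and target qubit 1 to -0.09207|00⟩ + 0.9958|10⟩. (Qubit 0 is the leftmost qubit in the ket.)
-0.09207|00⟩ + 0.9958|11⟩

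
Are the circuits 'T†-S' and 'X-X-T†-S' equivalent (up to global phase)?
Yes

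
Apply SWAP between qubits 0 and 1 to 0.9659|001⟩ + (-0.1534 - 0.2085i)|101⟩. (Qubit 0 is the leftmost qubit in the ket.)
0.9659|001⟩ + (-0.1534 - 0.2085i)|011⟩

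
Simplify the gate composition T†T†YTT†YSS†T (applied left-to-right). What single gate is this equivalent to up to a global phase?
T†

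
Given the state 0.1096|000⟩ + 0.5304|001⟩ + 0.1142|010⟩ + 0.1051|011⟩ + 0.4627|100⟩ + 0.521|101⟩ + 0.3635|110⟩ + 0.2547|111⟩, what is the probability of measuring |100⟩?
0.2141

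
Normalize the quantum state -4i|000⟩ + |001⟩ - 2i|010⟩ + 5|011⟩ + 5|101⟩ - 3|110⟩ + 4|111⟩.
-(1/√6)i|000⟩ + 0.1021|001⟩ - 0.2041i|010⟩ + 0.5103|011⟩ + 0.5103|101⟩ - 0.3062|110⟩ + 1/√6|111⟩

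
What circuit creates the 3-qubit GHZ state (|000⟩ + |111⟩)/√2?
H(q0) → CNOT(q0,q1) → CNOT(q0,q2)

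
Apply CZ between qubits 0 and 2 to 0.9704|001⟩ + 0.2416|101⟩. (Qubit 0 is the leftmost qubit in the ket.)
0.9704|001⟩ - 0.2416|101⟩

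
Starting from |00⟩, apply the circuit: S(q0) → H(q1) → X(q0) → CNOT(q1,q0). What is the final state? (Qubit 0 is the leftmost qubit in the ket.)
1/√2|01⟩ + 1/√2|10⟩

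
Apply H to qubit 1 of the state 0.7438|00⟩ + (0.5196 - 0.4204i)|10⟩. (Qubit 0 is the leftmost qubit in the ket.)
0.5259|00⟩ + 0.5259|01⟩ + (0.3674 - 0.2973i)|10⟩ + (0.3674 - 0.2973i)|11⟩

H on qubit 1 mixes each pair of kets that differ only in qubit 1: amplitudes (a, b) of (|…0…⟩, |…1…⟩) become ((a + b)/√2, (a − b)/√2). Kets absent from the input have amplitude 0.
(|00⟩, |01⟩): (a, b) = (0.7438, 0) → (0.5259, 0.5259)
(|10⟩, |11⟩): (a, b) = ((0.5196 - 0.4204i), 0) → ((0.3674 - 0.2973i), (0.3674 - 0.2973i))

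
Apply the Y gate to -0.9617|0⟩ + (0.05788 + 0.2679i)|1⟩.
(0.2679 - 0.05788i)|0⟩ - 0.9617i|1⟩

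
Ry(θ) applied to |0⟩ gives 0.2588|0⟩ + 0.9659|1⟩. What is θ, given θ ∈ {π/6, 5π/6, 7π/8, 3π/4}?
5π/6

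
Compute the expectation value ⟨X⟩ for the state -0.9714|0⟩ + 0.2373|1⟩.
-0.461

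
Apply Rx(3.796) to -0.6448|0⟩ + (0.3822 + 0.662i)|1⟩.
(0.8341 - 0.3619i)|0⟩ + (-0.1228 + 0.3978i)|1⟩

Rx(3.796) = [[cos(θ/2), −i·sin(θ/2)], [−i·sin(θ/2), cos(θ/2)]]; θ = 3.796, cos(θ/2) ≈ -0.321396, sin(θ/2) ≈ 0.946945.
With a = amp(|0⟩) = -0.6448 and b = amp(|1⟩) = (0.3822 + 0.662i):
new amp(|0⟩) = (-0.321396)·a + (-0.946945i)·b = (0.8341 - 0.3619i)
new amp(|1⟩) = (-0.946945i)·a + (-0.321396)·b = (-0.1228 + 0.3978i)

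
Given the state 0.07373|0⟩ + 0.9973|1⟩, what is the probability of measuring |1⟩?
0.9946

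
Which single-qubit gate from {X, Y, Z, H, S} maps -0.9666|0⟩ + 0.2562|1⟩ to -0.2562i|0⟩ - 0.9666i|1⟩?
Y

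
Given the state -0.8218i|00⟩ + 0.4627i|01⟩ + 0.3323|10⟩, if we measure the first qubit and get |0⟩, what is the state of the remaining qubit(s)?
-0.8714i|0⟩ + 0.4906i|1⟩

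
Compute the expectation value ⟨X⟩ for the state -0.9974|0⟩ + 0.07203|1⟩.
-0.1437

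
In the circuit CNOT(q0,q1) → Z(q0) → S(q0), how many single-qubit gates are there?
2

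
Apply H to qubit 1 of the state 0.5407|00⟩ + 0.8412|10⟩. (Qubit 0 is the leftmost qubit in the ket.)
0.3823|00⟩ + 0.3823|01⟩ + 0.5948|10⟩ + 0.5948|11⟩

H on qubit 1 mixes each pair of kets that differ only in qubit 1: amplitudes (a, b) of (|…0…⟩, |…1…⟩) become ((a + b)/√2, (a − b)/√2). Kets absent from the input have amplitude 0.
(|00⟩, |01⟩): (a, b) = (0.5407, 0) → (0.3823, 0.3823)
(|10⟩, |11⟩): (a, b) = (0.8412, 0) → (0.5948, 0.5948)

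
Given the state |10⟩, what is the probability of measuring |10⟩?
1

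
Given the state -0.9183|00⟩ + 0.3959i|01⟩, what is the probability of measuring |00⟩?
0.8433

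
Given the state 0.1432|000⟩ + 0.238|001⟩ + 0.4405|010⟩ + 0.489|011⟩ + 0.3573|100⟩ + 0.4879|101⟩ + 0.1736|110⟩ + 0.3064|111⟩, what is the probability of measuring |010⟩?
0.194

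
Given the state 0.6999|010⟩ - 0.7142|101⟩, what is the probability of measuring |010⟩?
0.4899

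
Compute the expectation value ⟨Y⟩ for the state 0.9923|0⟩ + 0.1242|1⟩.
0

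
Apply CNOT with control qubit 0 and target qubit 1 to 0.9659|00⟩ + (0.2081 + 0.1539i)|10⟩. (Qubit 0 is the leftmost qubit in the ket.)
0.9659|00⟩ + (0.2081 + 0.1539i)|11⟩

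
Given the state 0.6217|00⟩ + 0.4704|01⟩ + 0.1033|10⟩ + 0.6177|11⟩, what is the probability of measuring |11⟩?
0.3816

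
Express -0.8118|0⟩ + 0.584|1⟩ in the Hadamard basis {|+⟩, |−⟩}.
-0.1611|+⟩ - 0.987|−⟩

With |ψ⟩ = α|0⟩ + β|1⟩, the Hadamard-basis coefficients are ⟨+|ψ⟩ = (α + β)/√2 and ⟨−|ψ⟩ = (α − β)/√2.
Here α = -0.8118, β = 0.584: (α + β)/√2 = -0.1611, (α − β)/√2 = -0.987.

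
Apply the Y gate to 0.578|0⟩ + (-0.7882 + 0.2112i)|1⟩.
(0.2112 + 0.7882i)|0⟩ + 0.578i|1⟩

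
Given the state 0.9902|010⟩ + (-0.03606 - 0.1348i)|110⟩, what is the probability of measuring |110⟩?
0.01947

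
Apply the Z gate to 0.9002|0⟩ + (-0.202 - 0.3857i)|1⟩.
0.9002|0⟩ + (0.202 + 0.3857i)|1⟩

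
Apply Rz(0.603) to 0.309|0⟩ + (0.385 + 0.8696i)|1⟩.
(0.2951 - 0.09176i)|0⟩ + (0.1094 + 0.9447i)|1⟩

Rz(0.603) = [[e^(−iθ/2), 0], [0, e^(iθ/2)]] with e^(±iθ/2) = cos(θ/2) ± i·sin(θ/2); θ = 0.603, cos(θ/2) ≈ 0.954892, sin(θ/2) ≈ 0.296953.
With a = amp(|0⟩) = 0.309 and b = amp(|1⟩) = (0.385 + 0.8696i):
new amp(|0⟩) = (0.954892 - 0.296953i)·a = (0.2951 - 0.09176i)
new amp(|1⟩) = (0.954892 + 0.296953i)·b = (0.1094 + 0.9447i)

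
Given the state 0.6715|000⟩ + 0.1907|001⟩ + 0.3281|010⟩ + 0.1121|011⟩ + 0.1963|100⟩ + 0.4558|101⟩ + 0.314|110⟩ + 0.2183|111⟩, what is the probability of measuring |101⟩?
0.2078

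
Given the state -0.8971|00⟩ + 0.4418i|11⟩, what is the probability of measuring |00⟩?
0.8048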